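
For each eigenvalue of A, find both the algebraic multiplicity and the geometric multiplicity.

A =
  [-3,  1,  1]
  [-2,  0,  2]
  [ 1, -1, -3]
λ = -2: alg = 3, geom = 2

Step 1 — factor the characteristic polynomial to read off the algebraic multiplicities:
  χ_A(x) = (x + 2)^3

Step 2 — compute geometric multiplicities via the rank-nullity identity g(λ) = n − rank(A − λI):
  rank(A − (-2)·I) = 1, so dim ker(A − (-2)·I) = n − 1 = 2

Summary:
  λ = -2: algebraic multiplicity = 3, geometric multiplicity = 2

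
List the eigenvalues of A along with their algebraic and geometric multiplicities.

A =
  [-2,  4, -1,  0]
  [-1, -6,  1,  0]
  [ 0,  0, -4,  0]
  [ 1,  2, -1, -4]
λ = -4: alg = 4, geom = 2

Step 1 — factor the characteristic polynomial to read off the algebraic multiplicities:
  χ_A(x) = (x + 4)^4

Step 2 — compute geometric multiplicities via the rank-nullity identity g(λ) = n − rank(A − λI):
  rank(A − (-4)·I) = 2, so dim ker(A − (-4)·I) = n − 2 = 2

Summary:
  λ = -4: algebraic multiplicity = 4, geometric multiplicity = 2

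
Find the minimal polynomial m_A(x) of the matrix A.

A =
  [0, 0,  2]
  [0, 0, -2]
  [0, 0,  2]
x^2 - 2*x

The characteristic polynomial is χ_A(x) = x^2*(x - 2), so the eigenvalues are known. The minimal polynomial is
  m_A(x) = Π_λ (x − λ)^{k_λ}
where k_λ is the size of the *largest* Jordan block for λ (equivalently, the smallest k with (A − λI)^k v = 0 for every generalised eigenvector v of λ).

  λ = 0: largest Jordan block has size 1, contributing (x − 0)
  λ = 2: largest Jordan block has size 1, contributing (x − 2)

So m_A(x) = x*(x - 2) = x^2 - 2*x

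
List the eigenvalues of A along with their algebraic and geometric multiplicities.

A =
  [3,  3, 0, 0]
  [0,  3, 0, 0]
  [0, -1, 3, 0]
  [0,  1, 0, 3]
λ = 3: alg = 4, geom = 3

Step 1 — factor the characteristic polynomial to read off the algebraic multiplicities:
  χ_A(x) = (x - 3)^4

Step 2 — compute geometric multiplicities via the rank-nullity identity g(λ) = n − rank(A − λI):
  rank(A − (3)·I) = 1, so dim ker(A − (3)·I) = n − 1 = 3

Summary:
  λ = 3: algebraic multiplicity = 4, geometric multiplicity = 3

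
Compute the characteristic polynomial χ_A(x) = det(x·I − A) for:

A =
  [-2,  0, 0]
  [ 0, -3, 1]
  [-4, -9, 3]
x^3 + 2*x^2

Expanding det(x·I − A) (e.g. by cofactor expansion or by noting that A is similar to its Jordan form J, which has the same characteristic polynomial as A) gives
  χ_A(x) = x^3 + 2*x^2
which factors as x^2*(x + 2). The eigenvalues (with algebraic multiplicities) are λ = -2 with multiplicity 1, λ = 0 with multiplicity 2.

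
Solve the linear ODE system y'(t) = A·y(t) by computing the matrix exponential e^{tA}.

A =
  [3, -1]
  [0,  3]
e^{tA} =
  [exp(3*t), -t*exp(3*t)]
  [0, exp(3*t)]

Strategy: write A = P · J · P⁻¹ where J is a Jordan canonical form, so e^{tA} = P · e^{tJ} · P⁻¹, and e^{tJ} can be computed block-by-block.

A has Jordan form
J =
  [3, 1]
  [0, 3]
(up to reordering of blocks).

Per-block formulas:
  For a 2×2 Jordan block J_2(3): exp(t · J_2(3)) = e^(3t)·(I + t·N), where N is the 2×2 nilpotent shift.

After assembling e^{tJ} and conjugating by P, we get:

e^{tA} =
  [exp(3*t), -t*exp(3*t)]
  [0, exp(3*t)]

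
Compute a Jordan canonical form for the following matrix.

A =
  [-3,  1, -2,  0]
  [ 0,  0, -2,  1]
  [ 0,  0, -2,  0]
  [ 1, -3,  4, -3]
J_3(-2) ⊕ J_1(-2)

The characteristic polynomial is
  det(x·I − A) = x^4 + 8*x^3 + 24*x^2 + 32*x + 16 = (x + 2)^4

Eigenvalues and multiplicities (the geometric multiplicity of λ is n − rank(A − λI), which equals the number of Jordan blocks for λ):
  λ = -2: algebraic multiplicity = 4, geometric multiplicity = 2

Determining the block sizes for each eigenvalue:
  λ = -2: with am = 4 and gm = 2, the partition is not yet determined (e.g. several partitions of 4 into 2 parts exist). Let N = A − (-2)·I. Computing rank(N^1) = 2, rank(N^2) = 1, rank(N^3) = 0; the number of blocks of size ≥ j is rank(N^{j−1}) − rank(N^j), giving [2, 1, 1]. So we have 1 block(s) of size 3, 1 block(s) of size 1 → block sizes [3, 1]

Assembling the blocks gives a Jordan form
J =
  [-2,  1,  0,  0]
  [ 0, -2,  1,  0]
  [ 0,  0, -2,  0]
  [ 0,  0,  0, -2]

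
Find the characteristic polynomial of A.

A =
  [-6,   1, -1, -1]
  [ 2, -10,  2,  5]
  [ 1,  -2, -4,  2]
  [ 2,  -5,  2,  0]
x^4 + 20*x^3 + 150*x^2 + 500*x + 625

Expanding det(x·I − A) (e.g. by cofactor expansion or by noting that A is similar to its Jordan form J, which has the same characteristic polynomial as A) gives
  χ_A(x) = x^4 + 20*x^3 + 150*x^2 + 500*x + 625
which factors as (x + 5)^4. The eigenvalues (with algebraic multiplicities) are λ = -5 with multiplicity 4.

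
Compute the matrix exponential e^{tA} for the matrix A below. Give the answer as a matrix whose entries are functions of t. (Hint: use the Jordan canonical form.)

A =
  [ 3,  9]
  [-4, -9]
e^{tA} =
  [6*t*exp(-3*t) + exp(-3*t), 9*t*exp(-3*t)]
  [-4*t*exp(-3*t), -6*t*exp(-3*t) + exp(-3*t)]

Strategy: write A = P · J · P⁻¹ where J is a Jordan canonical form, so e^{tA} = P · e^{tJ} · P⁻¹, and e^{tJ} can be computed block-by-block.

A has Jordan form
J =
  [-3,  1]
  [ 0, -3]
(up to reordering of blocks).

Per-block formulas:
  For a 2×2 Jordan block J_2(-3): exp(t · J_2(-3)) = e^(-3t)·(I + t·N), where N is the 2×2 nilpotent shift.

After assembling e^{tJ} and conjugating by P, we get:

e^{tA} =
  [6*t*exp(-3*t) + exp(-3*t), 9*t*exp(-3*t)]
  [-4*t*exp(-3*t), -6*t*exp(-3*t) + exp(-3*t)]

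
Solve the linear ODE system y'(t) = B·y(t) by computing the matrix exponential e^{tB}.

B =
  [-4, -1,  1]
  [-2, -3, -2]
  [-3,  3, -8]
e^{tB} =
  [t*exp(-5*t) + exp(-5*t), -t*exp(-5*t), t*exp(-5*t)]
  [-2*t*exp(-5*t), 2*t*exp(-5*t) + exp(-5*t), -2*t*exp(-5*t)]
  [-3*t*exp(-5*t), 3*t*exp(-5*t), -3*t*exp(-5*t) + exp(-5*t)]

Strategy: write B = P · J · P⁻¹ where J is a Jordan canonical form, so e^{tB} = P · e^{tJ} · P⁻¹, and e^{tJ} can be computed block-by-block.

B has Jordan form
J =
  [-5,  1,  0]
  [ 0, -5,  0]
  [ 0,  0, -5]
(up to reordering of blocks).

Per-block formulas:
  For a 2×2 Jordan block J_2(-5): exp(t · J_2(-5)) = e^(-5t)·(I + t·N), where N is the 2×2 nilpotent shift.
  For a 1×1 block at λ = -5: exp(t · [-5]) = [e^(-5t)].

After assembling e^{tJ} and conjugating by P, we get:

e^{tB} =
  [t*exp(-5*t) + exp(-5*t), -t*exp(-5*t), t*exp(-5*t)]
  [-2*t*exp(-5*t), 2*t*exp(-5*t) + exp(-5*t), -2*t*exp(-5*t)]
  [-3*t*exp(-5*t), 3*t*exp(-5*t), -3*t*exp(-5*t) + exp(-5*t)]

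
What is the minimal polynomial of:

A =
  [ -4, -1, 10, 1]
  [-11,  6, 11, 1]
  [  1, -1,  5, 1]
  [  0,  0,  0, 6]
x^4 - 13*x^3 + 18*x^2 + 324*x - 1080

The characteristic polynomial is χ_A(x) = (x - 6)^3*(x + 5), so the eigenvalues are known. The minimal polynomial is
  m_A(x) = Π_λ (x − λ)^{k_λ}
where k_λ is the size of the *largest* Jordan block for λ (equivalently, the smallest k with (A − λI)^k v = 0 for every generalised eigenvector v of λ).

  λ = -5: largest Jordan block has size 1, contributing (x + 5)
  λ = 6: largest Jordan block has size 3, contributing (x − 6)^3

So m_A(x) = (x - 6)^3*(x + 5) = x^4 - 13*x^3 + 18*x^2 + 324*x - 1080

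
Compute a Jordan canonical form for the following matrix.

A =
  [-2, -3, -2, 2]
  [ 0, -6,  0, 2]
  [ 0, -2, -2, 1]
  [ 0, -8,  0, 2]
J_2(-2) ⊕ J_2(-2)

The characteristic polynomial is
  det(x·I − A) = x^4 + 8*x^3 + 24*x^2 + 32*x + 16 = (x + 2)^4

Eigenvalues and multiplicities (the geometric multiplicity of λ is n − rank(A − λI), which equals the number of Jordan blocks for λ):
  λ = -2: algebraic multiplicity = 4, geometric multiplicity = 2

Determining the block sizes for each eigenvalue:
  λ = -2: with am = 4 and gm = 2, the partition is not yet determined (e.g. several partitions of 4 into 2 parts exist). Let N = A − (-2)·I. Computing rank(N^1) = 2, rank(N^2) = 0; the number of blocks of size ≥ j is rank(N^{j−1}) − rank(N^j), giving [2, 2]. So we have 2 block(s) of size 2 → block sizes [2, 2]

Assembling the blocks gives a Jordan form
J =
  [-2,  1,  0,  0]
  [ 0, -2,  0,  0]
  [ 0,  0, -2,  1]
  [ 0,  0,  0, -2]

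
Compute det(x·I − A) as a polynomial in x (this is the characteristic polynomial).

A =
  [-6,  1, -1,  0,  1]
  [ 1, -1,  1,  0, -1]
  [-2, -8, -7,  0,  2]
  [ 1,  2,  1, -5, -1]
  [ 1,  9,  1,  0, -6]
x^5 + 25*x^4 + 250*x^3 + 1250*x^2 + 3125*x + 3125

Expanding det(x·I − A) (e.g. by cofactor expansion or by noting that A is similar to its Jordan form J, which has the same characteristic polynomial as A) gives
  χ_A(x) = x^5 + 25*x^4 + 250*x^3 + 1250*x^2 + 3125*x + 3125
which factors as (x + 5)^5. The eigenvalues (with algebraic multiplicities) are λ = -5 with multiplicity 5.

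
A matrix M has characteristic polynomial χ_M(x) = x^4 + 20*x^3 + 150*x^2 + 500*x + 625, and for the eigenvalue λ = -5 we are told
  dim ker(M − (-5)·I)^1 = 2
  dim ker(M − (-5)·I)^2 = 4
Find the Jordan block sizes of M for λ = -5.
Block sizes for λ = -5: [2, 2]

From the dimensions of kernels of powers, the number of Jordan blocks of size at least j is d_j − d_{j−1} where d_j = dim ker(N^j) (with d_0 = 0). Computing the differences gives [2, 2].
The number of blocks of size exactly k is (#blocks of size ≥ k) − (#blocks of size ≥ k + 1), so the partition is: 2 block(s) of size 2.
In nonincreasing order the block sizes are [2, 2].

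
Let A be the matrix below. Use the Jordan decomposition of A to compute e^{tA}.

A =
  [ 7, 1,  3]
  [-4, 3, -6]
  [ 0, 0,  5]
e^{tA} =
  [2*t*exp(5*t) + exp(5*t), t*exp(5*t), 3*t*exp(5*t)]
  [-4*t*exp(5*t), -2*t*exp(5*t) + exp(5*t), -6*t*exp(5*t)]
  [0, 0, exp(5*t)]

Strategy: write A = P · J · P⁻¹ where J is a Jordan canonical form, so e^{tA} = P · e^{tJ} · P⁻¹, and e^{tJ} can be computed block-by-block.

A has Jordan form
J =
  [5, 1, 0]
  [0, 5, 0]
  [0, 0, 5]
(up to reordering of blocks).

Per-block formulas:
  For a 1×1 block at λ = 5: exp(t · [5]) = [e^(5t)].
  For a 2×2 Jordan block J_2(5): exp(t · J_2(5)) = e^(5t)·(I + t·N), where N is the 2×2 nilpotent shift.

After assembling e^{tJ} and conjugating by P, we get:

e^{tA} =
  [2*t*exp(5*t) + exp(5*t), t*exp(5*t), 3*t*exp(5*t)]
  [-4*t*exp(5*t), -2*t*exp(5*t) + exp(5*t), -6*t*exp(5*t)]
  [0, 0, exp(5*t)]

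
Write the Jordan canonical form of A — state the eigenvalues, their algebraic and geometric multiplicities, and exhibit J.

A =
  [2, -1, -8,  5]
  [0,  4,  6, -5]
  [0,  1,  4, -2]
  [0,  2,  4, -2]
J_3(2) ⊕ J_1(2)

The characteristic polynomial is
  det(x·I − A) = x^4 - 8*x^3 + 24*x^2 - 32*x + 16 = (x - 2)^4

Eigenvalues and multiplicities (the geometric multiplicity of λ is n − rank(A − λI), which equals the number of Jordan blocks for λ):
  λ = 2: algebraic multiplicity = 4, geometric multiplicity = 2

Determining the block sizes for each eigenvalue:
  λ = 2: with am = 4 and gm = 2, the partition is not yet determined (e.g. several partitions of 4 into 2 parts exist). Let N = A − (2)·I. Computing rank(N^1) = 2, rank(N^2) = 1, rank(N^3) = 0; the number of blocks of size ≥ j is rank(N^{j−1}) − rank(N^j), giving [2, 1, 1]. So we have 1 block(s) of size 3, 1 block(s) of size 1 → block sizes [3, 1]

Assembling the blocks gives a Jordan form
J =
  [2, 1, 0, 0]
  [0, 2, 1, 0]
  [0, 0, 2, 0]
  [0, 0, 0, 2]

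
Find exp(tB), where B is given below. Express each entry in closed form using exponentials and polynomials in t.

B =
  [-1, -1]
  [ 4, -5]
e^{tB} =
  [2*t*exp(-3*t) + exp(-3*t), -t*exp(-3*t)]
  [4*t*exp(-3*t), -2*t*exp(-3*t) + exp(-3*t)]

Strategy: write B = P · J · P⁻¹ where J is a Jordan canonical form, so e^{tB} = P · e^{tJ} · P⁻¹, and e^{tJ} can be computed block-by-block.

B has Jordan form
J =
  [-3,  1]
  [ 0, -3]
(up to reordering of blocks).

Per-block formulas:
  For a 2×2 Jordan block J_2(-3): exp(t · J_2(-3)) = e^(-3t)·(I + t·N), where N is the 2×2 nilpotent shift.

After assembling e^{tJ} and conjugating by P, we get:

e^{tB} =
  [2*t*exp(-3*t) + exp(-3*t), -t*exp(-3*t)]
  [4*t*exp(-3*t), -2*t*exp(-3*t) + exp(-3*t)]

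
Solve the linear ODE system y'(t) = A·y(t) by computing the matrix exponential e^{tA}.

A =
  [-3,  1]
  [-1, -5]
e^{tA} =
  [t*exp(-4*t) + exp(-4*t), t*exp(-4*t)]
  [-t*exp(-4*t), -t*exp(-4*t) + exp(-4*t)]

Strategy: write A = P · J · P⁻¹ where J is a Jordan canonical form, so e^{tA} = P · e^{tJ} · P⁻¹, and e^{tJ} can be computed block-by-block.

A has Jordan form
J =
  [-4,  1]
  [ 0, -4]
(up to reordering of blocks).

Per-block formulas:
  For a 2×2 Jordan block J_2(-4): exp(t · J_2(-4)) = e^(-4t)·(I + t·N), where N is the 2×2 nilpotent shift.

After assembling e^{tJ} and conjugating by P, we get:

e^{tA} =
  [t*exp(-4*t) + exp(-4*t), t*exp(-4*t)]
  [-t*exp(-4*t), -t*exp(-4*t) + exp(-4*t)]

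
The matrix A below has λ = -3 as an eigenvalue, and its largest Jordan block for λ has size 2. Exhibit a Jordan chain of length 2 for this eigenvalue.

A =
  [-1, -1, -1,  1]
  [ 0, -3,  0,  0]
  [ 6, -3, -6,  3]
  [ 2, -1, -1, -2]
A Jordan chain for λ = -3 of length 2:
v_1 = (2, 0, 6, 2)ᵀ
v_2 = (1, 0, 0, 0)ᵀ

Let N = A − (-3)·I. We want v_2 with N^2 v_2 = 0 but N^1 v_2 ≠ 0; then v_{j-1} := N · v_j for j = 2, …, 2.

Pick v_2 = (1, 0, 0, 0)ᵀ.
Then v_1 = N · v_2 = (2, 0, 6, 2)ᵀ.

Sanity check: (A − (-3)·I) v_1 = (0, 0, 0, 0)ᵀ = 0. ✓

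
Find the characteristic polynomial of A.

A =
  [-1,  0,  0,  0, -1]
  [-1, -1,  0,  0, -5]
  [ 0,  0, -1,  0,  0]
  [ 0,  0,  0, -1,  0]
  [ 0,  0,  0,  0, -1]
x^5 + 5*x^4 + 10*x^3 + 10*x^2 + 5*x + 1

Expanding det(x·I − A) (e.g. by cofactor expansion or by noting that A is similar to its Jordan form J, which has the same characteristic polynomial as A) gives
  χ_A(x) = x^5 + 5*x^4 + 10*x^3 + 10*x^2 + 5*x + 1
which factors as (x + 1)^5. The eigenvalues (with algebraic multiplicities) are λ = -1 with multiplicity 5.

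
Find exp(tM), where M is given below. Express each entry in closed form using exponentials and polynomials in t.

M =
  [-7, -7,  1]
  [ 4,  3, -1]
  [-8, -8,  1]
e^{tM} =
  [-6*t*exp(-t) + exp(-t), 3*t^2*exp(-t) - 7*t*exp(-t), 3*t^2*exp(-t)/2 + t*exp(-t)]
  [4*t*exp(-t), -2*t^2*exp(-t) + 4*t*exp(-t) + exp(-t), -t^2*exp(-t) - t*exp(-t)]
  [-8*t*exp(-t), 4*t^2*exp(-t) - 8*t*exp(-t), 2*t^2*exp(-t) + 2*t*exp(-t) + exp(-t)]

Strategy: write M = P · J · P⁻¹ where J is a Jordan canonical form, so e^{tM} = P · e^{tJ} · P⁻¹, and e^{tJ} can be computed block-by-block.

M has Jordan form
J =
  [-1,  1,  0]
  [ 0, -1,  1]
  [ 0,  0, -1]
(up to reordering of blocks).

Per-block formulas:
  For a 3×3 Jordan block J_3(-1): exp(t · J_3(-1)) = e^(-1t)·(I + t·N + (t^2/2)·N^2), where N is the 3×3 nilpotent shift.

After assembling e^{tJ} and conjugating by P, we get:

e^{tM} =
  [-6*t*exp(-t) + exp(-t), 3*t^2*exp(-t) - 7*t*exp(-t), 3*t^2*exp(-t)/2 + t*exp(-t)]
  [4*t*exp(-t), -2*t^2*exp(-t) + 4*t*exp(-t) + exp(-t), -t^2*exp(-t) - t*exp(-t)]
  [-8*t*exp(-t), 4*t^2*exp(-t) - 8*t*exp(-t), 2*t^2*exp(-t) + 2*t*exp(-t) + exp(-t)]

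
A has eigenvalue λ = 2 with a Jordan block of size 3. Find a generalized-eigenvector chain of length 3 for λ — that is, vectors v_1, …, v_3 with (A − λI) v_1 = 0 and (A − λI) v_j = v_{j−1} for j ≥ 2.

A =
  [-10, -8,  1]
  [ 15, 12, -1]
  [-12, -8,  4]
A Jordan chain for λ = 2 of length 3:
v_1 = (12, -18, 0)ᵀ
v_2 = (-12, 15, -12)ᵀ
v_3 = (1, 0, 0)ᵀ

Let N = A − (2)·I. We want v_3 with N^3 v_3 = 0 but N^2 v_3 ≠ 0; then v_{j-1} := N · v_j for j = 3, …, 2.

Pick v_3 = (1, 0, 0)ᵀ.
Then v_2 = N · v_3 = (-12, 15, -12)ᵀ.
Then v_1 = N · v_2 = (12, -18, 0)ᵀ.

Sanity check: (A − (2)·I) v_1 = (0, 0, 0)ᵀ = 0. ✓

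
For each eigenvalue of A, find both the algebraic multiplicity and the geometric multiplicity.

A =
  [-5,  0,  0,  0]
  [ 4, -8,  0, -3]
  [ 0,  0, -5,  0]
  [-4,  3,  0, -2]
λ = -5: alg = 4, geom = 3

Step 1 — factor the characteristic polynomial to read off the algebraic multiplicities:
  χ_A(x) = (x + 5)^4

Step 2 — compute geometric multiplicities via the rank-nullity identity g(λ) = n − rank(A − λI):
  rank(A − (-5)·I) = 1, so dim ker(A − (-5)·I) = n − 1 = 3

Summary:
  λ = -5: algebraic multiplicity = 4, geometric multiplicity = 3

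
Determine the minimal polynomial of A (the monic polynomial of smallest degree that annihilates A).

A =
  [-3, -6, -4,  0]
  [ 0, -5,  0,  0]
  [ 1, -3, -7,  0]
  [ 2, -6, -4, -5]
x^2 + 10*x + 25

The characteristic polynomial is χ_A(x) = (x + 5)^4, so the eigenvalues are known. The minimal polynomial is
  m_A(x) = Π_λ (x − λ)^{k_λ}
where k_λ is the size of the *largest* Jordan block for λ (equivalently, the smallest k with (A − λI)^k v = 0 for every generalised eigenvector v of λ).

  λ = -5: largest Jordan block has size 2, contributing (x + 5)^2

So m_A(x) = (x + 5)^2 = x^2 + 10*x + 25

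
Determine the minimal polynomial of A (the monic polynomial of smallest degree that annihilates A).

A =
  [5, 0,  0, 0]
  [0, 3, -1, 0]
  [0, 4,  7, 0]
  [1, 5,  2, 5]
x^3 - 15*x^2 + 75*x - 125

The characteristic polynomial is χ_A(x) = (x - 5)^4, so the eigenvalues are known. The minimal polynomial is
  m_A(x) = Π_λ (x − λ)^{k_λ}
where k_λ is the size of the *largest* Jordan block for λ (equivalently, the smallest k with (A − λI)^k v = 0 for every generalised eigenvector v of λ).

  λ = 5: largest Jordan block has size 3, contributing (x − 5)^3

So m_A(x) = (x - 5)^3 = x^3 - 15*x^2 + 75*x - 125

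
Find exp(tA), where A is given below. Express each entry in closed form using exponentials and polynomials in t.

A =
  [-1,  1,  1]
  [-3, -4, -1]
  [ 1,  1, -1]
e^{tA} =
  [-t^2*exp(-2*t)/2 + t*exp(-2*t) + exp(-2*t), t*exp(-2*t), t^2*exp(-2*t)/2 + t*exp(-2*t)]
  [t^2*exp(-2*t) - 3*t*exp(-2*t), -2*t*exp(-2*t) + exp(-2*t), -t^2*exp(-2*t) - t*exp(-2*t)]
  [-t^2*exp(-2*t)/2 + t*exp(-2*t), t*exp(-2*t), t^2*exp(-2*t)/2 + t*exp(-2*t) + exp(-2*t)]

Strategy: write A = P · J · P⁻¹ where J is a Jordan canonical form, so e^{tA} = P · e^{tJ} · P⁻¹, and e^{tJ} can be computed block-by-block.

A has Jordan form
J =
  [-2,  1,  0]
  [ 0, -2,  1]
  [ 0,  0, -2]
(up to reordering of blocks).

Per-block formulas:
  For a 3×3 Jordan block J_3(-2): exp(t · J_3(-2)) = e^(-2t)·(I + t·N + (t^2/2)·N^2), where N is the 3×3 nilpotent shift.

After assembling e^{tJ} and conjugating by P, we get:

e^{tA} =
  [-t^2*exp(-2*t)/2 + t*exp(-2*t) + exp(-2*t), t*exp(-2*t), t^2*exp(-2*t)/2 + t*exp(-2*t)]
  [t^2*exp(-2*t) - 3*t*exp(-2*t), -2*t*exp(-2*t) + exp(-2*t), -t^2*exp(-2*t) - t*exp(-2*t)]
  [-t^2*exp(-2*t)/2 + t*exp(-2*t), t*exp(-2*t), t^2*exp(-2*t)/2 + t*exp(-2*t) + exp(-2*t)]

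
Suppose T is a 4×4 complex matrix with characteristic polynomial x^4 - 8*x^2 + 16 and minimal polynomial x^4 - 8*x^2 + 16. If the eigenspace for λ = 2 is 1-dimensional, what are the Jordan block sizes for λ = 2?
Block sizes for λ = 2: [2]

Step 1 — from the characteristic polynomial, algebraic multiplicity of λ = 2 is 2. From dim ker(T − (2)·I) = 1, there are exactly 1 Jordan blocks for λ = 2.
Step 2 — from the minimal polynomial, the factor (x − 2)^2 tells us the largest block for λ = 2 has size 2.
Step 3 — with total size 2, 1 blocks, and largest block 2, the block sizes (in nonincreasing order) are [2].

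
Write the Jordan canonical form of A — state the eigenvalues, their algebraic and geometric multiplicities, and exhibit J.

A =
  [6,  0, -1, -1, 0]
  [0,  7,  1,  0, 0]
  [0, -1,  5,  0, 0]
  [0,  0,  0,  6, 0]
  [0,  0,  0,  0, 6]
J_3(6) ⊕ J_1(6) ⊕ J_1(6)

The characteristic polynomial is
  det(x·I − A) = x^5 - 30*x^4 + 360*x^3 - 2160*x^2 + 6480*x - 7776 = (x - 6)^5

Eigenvalues and multiplicities (the geometric multiplicity of λ is n − rank(A − λI), which equals the number of Jordan blocks for λ):
  λ = 6: algebraic multiplicity = 5, geometric multiplicity = 3

Determining the block sizes for each eigenvalue:
  λ = 6: with am = 5 and gm = 3, the partition is not yet determined (e.g. several partitions of 5 into 3 parts exist). Let N = A − (6)·I. Computing rank(N^1) = 2, rank(N^2) = 1, rank(N^3) = 0; the number of blocks of size ≥ j is rank(N^{j−1}) − rank(N^j), giving [3, 1, 1]. So we have 1 block(s) of size 3, 2 block(s) of size 1 → block sizes [3, 1, 1]

Assembling the blocks gives a Jordan form
J =
  [6, 1, 0, 0, 0]
  [0, 6, 1, 0, 0]
  [0, 0, 6, 0, 0]
  [0, 0, 0, 6, 0]
  [0, 0, 0, 0, 6]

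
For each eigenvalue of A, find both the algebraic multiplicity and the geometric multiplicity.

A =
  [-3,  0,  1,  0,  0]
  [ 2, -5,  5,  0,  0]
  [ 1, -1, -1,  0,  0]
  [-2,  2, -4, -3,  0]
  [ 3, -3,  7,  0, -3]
λ = -3: alg = 5, geom = 3

Step 1 — factor the characteristic polynomial to read off the algebraic multiplicities:
  χ_A(x) = (x + 3)^5

Step 2 — compute geometric multiplicities via the rank-nullity identity g(λ) = n − rank(A − λI):
  rank(A − (-3)·I) = 2, so dim ker(A − (-3)·I) = n − 2 = 3

Summary:
  λ = -3: algebraic multiplicity = 5, geometric multiplicity = 3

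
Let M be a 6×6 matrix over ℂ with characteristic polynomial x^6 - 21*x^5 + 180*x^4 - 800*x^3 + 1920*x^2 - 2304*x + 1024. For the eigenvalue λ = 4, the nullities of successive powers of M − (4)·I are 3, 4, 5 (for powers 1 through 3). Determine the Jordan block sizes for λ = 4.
Block sizes for λ = 4: [3, 1, 1]

From the dimensions of kernels of powers, the number of Jordan blocks of size at least j is d_j − d_{j−1} where d_j = dim ker(N^j) (with d_0 = 0). Computing the differences gives [3, 1, 1].
The number of blocks of size exactly k is (#blocks of size ≥ k) − (#blocks of size ≥ k + 1), so the partition is: 2 block(s) of size 1, 1 block(s) of size 3.
In nonincreasing order the block sizes are [3, 1, 1].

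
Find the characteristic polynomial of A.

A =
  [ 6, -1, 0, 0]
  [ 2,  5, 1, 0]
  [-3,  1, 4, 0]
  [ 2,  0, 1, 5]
x^4 - 20*x^3 + 150*x^2 - 500*x + 625

Expanding det(x·I − A) (e.g. by cofactor expansion or by noting that A is similar to its Jordan form J, which has the same characteristic polynomial as A) gives
  χ_A(x) = x^4 - 20*x^3 + 150*x^2 - 500*x + 625
which factors as (x - 5)^4. The eigenvalues (with algebraic multiplicities) are λ = 5 with multiplicity 4.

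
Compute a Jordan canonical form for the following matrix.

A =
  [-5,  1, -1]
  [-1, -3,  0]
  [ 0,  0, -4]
J_3(-4)

The characteristic polynomial is
  det(x·I − A) = x^3 + 12*x^2 + 48*x + 64 = (x + 4)^3

Eigenvalues and multiplicities (the geometric multiplicity of λ is n − rank(A − λI), which equals the number of Jordan blocks for λ):
  λ = -4: algebraic multiplicity = 3, geometric multiplicity = 1

Determining the block sizes for each eigenvalue:
  λ = -4: one block (gm = 1), so the single block has size am = 3 → block sizes [3]

Assembling the blocks gives a Jordan form
J =
  [-4,  1,  0]
  [ 0, -4,  1]
  [ 0,  0, -4]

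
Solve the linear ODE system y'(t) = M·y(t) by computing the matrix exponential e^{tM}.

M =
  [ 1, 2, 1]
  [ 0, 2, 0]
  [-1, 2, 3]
e^{tM} =
  [-t*exp(2*t) + exp(2*t), 2*t*exp(2*t), t*exp(2*t)]
  [0, exp(2*t), 0]
  [-t*exp(2*t), 2*t*exp(2*t), t*exp(2*t) + exp(2*t)]

Strategy: write M = P · J · P⁻¹ where J is a Jordan canonical form, so e^{tM} = P · e^{tJ} · P⁻¹, and e^{tJ} can be computed block-by-block.

M has Jordan form
J =
  [2, 1, 0]
  [0, 2, 0]
  [0, 0, 2]
(up to reordering of blocks).

Per-block formulas:
  For a 1×1 block at λ = 2: exp(t · [2]) = [e^(2t)].
  For a 2×2 Jordan block J_2(2): exp(t · J_2(2)) = e^(2t)·(I + t·N), where N is the 2×2 nilpotent shift.

After assembling e^{tJ} and conjugating by P, we get:

e^{tM} =
  [-t*exp(2*t) + exp(2*t), 2*t*exp(2*t), t*exp(2*t)]
  [0, exp(2*t), 0]
  [-t*exp(2*t), 2*t*exp(2*t), t*exp(2*t) + exp(2*t)]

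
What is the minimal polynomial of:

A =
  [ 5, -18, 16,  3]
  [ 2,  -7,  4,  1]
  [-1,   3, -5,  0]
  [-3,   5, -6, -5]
x^3 + 9*x^2 + 27*x + 27

The characteristic polynomial is χ_A(x) = (x + 3)^4, so the eigenvalues are known. The minimal polynomial is
  m_A(x) = Π_λ (x − λ)^{k_λ}
where k_λ is the size of the *largest* Jordan block for λ (equivalently, the smallest k with (A − λI)^k v = 0 for every generalised eigenvector v of λ).

  λ = -3: largest Jordan block has size 3, contributing (x + 3)^3

So m_A(x) = (x + 3)^3 = x^3 + 9*x^2 + 27*x + 27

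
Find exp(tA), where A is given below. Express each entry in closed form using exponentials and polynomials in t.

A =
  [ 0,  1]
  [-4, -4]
e^{tA} =
  [2*t*exp(-2*t) + exp(-2*t), t*exp(-2*t)]
  [-4*t*exp(-2*t), -2*t*exp(-2*t) + exp(-2*t)]

Strategy: write A = P · J · P⁻¹ where J is a Jordan canonical form, so e^{tA} = P · e^{tJ} · P⁻¹, and e^{tJ} can be computed block-by-block.

A has Jordan form
J =
  [-2,  1]
  [ 0, -2]
(up to reordering of blocks).

Per-block formulas:
  For a 2×2 Jordan block J_2(-2): exp(t · J_2(-2)) = e^(-2t)·(I + t·N), where N is the 2×2 nilpotent shift.

After assembling e^{tJ} and conjugating by P, we get:

e^{tA} =
  [2*t*exp(-2*t) + exp(-2*t), t*exp(-2*t)]
  [-4*t*exp(-2*t), -2*t*exp(-2*t) + exp(-2*t)]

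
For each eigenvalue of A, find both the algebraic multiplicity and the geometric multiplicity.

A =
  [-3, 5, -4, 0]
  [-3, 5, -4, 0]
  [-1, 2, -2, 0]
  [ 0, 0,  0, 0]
λ = 0: alg = 4, geom = 2

Step 1 — factor the characteristic polynomial to read off the algebraic multiplicities:
  χ_A(x) = x^4

Step 2 — compute geometric multiplicities via the rank-nullity identity g(λ) = n − rank(A − λI):
  rank(A − (0)·I) = 2, so dim ker(A − (0)·I) = n − 2 = 2

Summary:
  λ = 0: algebraic multiplicity = 4, geometric multiplicity = 2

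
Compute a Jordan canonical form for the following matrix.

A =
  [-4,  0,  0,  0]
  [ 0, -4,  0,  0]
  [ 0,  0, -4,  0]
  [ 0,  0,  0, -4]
J_1(-4) ⊕ J_1(-4) ⊕ J_1(-4) ⊕ J_1(-4)

The characteristic polynomial is
  det(x·I − A) = x^4 + 16*x^3 + 96*x^2 + 256*x + 256 = (x + 4)^4

Eigenvalues and multiplicities (the geometric multiplicity of λ is n − rank(A − λI), which equals the number of Jordan blocks for λ):
  λ = -4: algebraic multiplicity = 4, geometric multiplicity = 4

Determining the block sizes for each eigenvalue:
  λ = -4: gm = am = 4, so every block has size 1 → block sizes [1, 1, 1, 1]

Assembling the blocks gives a Jordan form
J =
  [-4,  0,  0,  0]
  [ 0, -4,  0,  0]
  [ 0,  0, -4,  0]
  [ 0,  0,  0, -4]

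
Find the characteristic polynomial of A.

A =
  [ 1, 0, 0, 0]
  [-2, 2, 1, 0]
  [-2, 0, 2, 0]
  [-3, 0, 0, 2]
x^4 - 7*x^3 + 18*x^2 - 20*x + 8

Expanding det(x·I − A) (e.g. by cofactor expansion or by noting that A is similar to its Jordan form J, which has the same characteristic polynomial as A) gives
  χ_A(x) = x^4 - 7*x^3 + 18*x^2 - 20*x + 8
which factors as (x - 2)^3*(x - 1). The eigenvalues (with algebraic multiplicities) are λ = 1 with multiplicity 1, λ = 2 with multiplicity 3.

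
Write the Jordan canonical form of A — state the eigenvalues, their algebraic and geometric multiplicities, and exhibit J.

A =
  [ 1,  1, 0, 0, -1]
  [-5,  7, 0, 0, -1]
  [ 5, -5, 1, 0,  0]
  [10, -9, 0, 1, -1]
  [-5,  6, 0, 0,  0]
J_2(1) ⊕ J_1(1) ⊕ J_1(1) ⊕ J_1(6)

The characteristic polynomial is
  det(x·I − A) = x^5 - 10*x^4 + 30*x^3 - 40*x^2 + 25*x - 6 = (x - 6)*(x - 1)^4

Eigenvalues and multiplicities (the geometric multiplicity of λ is n − rank(A − λI), which equals the number of Jordan blocks for λ):
  λ = 1: algebraic multiplicity = 4, geometric multiplicity = 3
  λ = 6: algebraic multiplicity = 1, geometric multiplicity = 1

Determining the block sizes for each eigenvalue:
  λ = 1: 3 blocks summing to 4 forces exactly one block of size 2 and the rest size 1 → block sizes [2, 1, 1]
  λ = 6: one block (gm = 1), so the single block has size am = 1 → block sizes [1]

Assembling the blocks gives a Jordan form
J =
  [1, 1, 0, 0, 0]
  [0, 1, 0, 0, 0]
  [0, 0, 1, 0, 0]
  [0, 0, 0, 1, 0]
  [0, 0, 0, 0, 6]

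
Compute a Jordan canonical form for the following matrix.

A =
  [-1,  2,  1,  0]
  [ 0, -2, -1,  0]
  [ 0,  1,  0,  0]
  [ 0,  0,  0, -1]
J_3(-1) ⊕ J_1(-1)

The characteristic polynomial is
  det(x·I − A) = x^4 + 4*x^3 + 6*x^2 + 4*x + 1 = (x + 1)^4

Eigenvalues and multiplicities (the geometric multiplicity of λ is n − rank(A − λI), which equals the number of Jordan blocks for λ):
  λ = -1: algebraic multiplicity = 4, geometric multiplicity = 2

Determining the block sizes for each eigenvalue:
  λ = -1: with am = 4 and gm = 2, the partition is not yet determined (e.g. several partitions of 4 into 2 parts exist). Let N = A − (-1)·I. Computing rank(N^1) = 2, rank(N^2) = 1, rank(N^3) = 0; the number of blocks of size ≥ j is rank(N^{j−1}) − rank(N^j), giving [2, 1, 1]. So we have 1 block(s) of size 3, 1 block(s) of size 1 → block sizes [3, 1]

Assembling the blocks gives a Jordan form
J =
  [-1,  1,  0,  0]
  [ 0, -1,  1,  0]
  [ 0,  0, -1,  0]
  [ 0,  0,  0, -1]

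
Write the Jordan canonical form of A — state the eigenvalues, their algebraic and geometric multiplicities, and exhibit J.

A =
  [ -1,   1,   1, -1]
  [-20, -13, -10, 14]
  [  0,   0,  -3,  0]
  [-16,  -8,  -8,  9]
J_2(-3) ⊕ J_1(-3) ⊕ J_1(1)

The characteristic polynomial is
  det(x·I − A) = x^4 + 8*x^3 + 18*x^2 - 27 = (x - 1)*(x + 3)^3

Eigenvalues and multiplicities (the geometric multiplicity of λ is n − rank(A − λI), which equals the number of Jordan blocks for λ):
  λ = -3: algebraic multiplicity = 3, geometric multiplicity = 2
  λ = 1: algebraic multiplicity = 1, geometric multiplicity = 1

Determining the block sizes for each eigenvalue:
  λ = -3: 2 blocks summing to 3 forces exactly one block of size 2 and the rest size 1 → block sizes [2, 1]
  λ = 1: one block (gm = 1), so the single block has size am = 1 → block sizes [1]

Assembling the blocks gives a Jordan form
J =
  [-3,  1,  0, 0]
  [ 0, -3,  0, 0]
  [ 0,  0, -3, 0]
  [ 0,  0,  0, 1]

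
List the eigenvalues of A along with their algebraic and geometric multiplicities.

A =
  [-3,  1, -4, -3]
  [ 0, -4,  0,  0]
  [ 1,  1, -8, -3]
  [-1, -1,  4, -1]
λ = -4: alg = 4, geom = 3

Step 1 — factor the characteristic polynomial to read off the algebraic multiplicities:
  χ_A(x) = (x + 4)^4

Step 2 — compute geometric multiplicities via the rank-nullity identity g(λ) = n − rank(A − λI):
  rank(A − (-4)·I) = 1, so dim ker(A − (-4)·I) = n − 1 = 3

Summary:
  λ = -4: algebraic multiplicity = 4, geometric multiplicity = 3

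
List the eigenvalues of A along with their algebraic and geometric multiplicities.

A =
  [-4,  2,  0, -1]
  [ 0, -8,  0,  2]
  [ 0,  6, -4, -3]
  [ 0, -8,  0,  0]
λ = -4: alg = 4, geom = 3

Step 1 — factor the characteristic polynomial to read off the algebraic multiplicities:
  χ_A(x) = (x + 4)^4

Step 2 — compute geometric multiplicities via the rank-nullity identity g(λ) = n − rank(A − λI):
  rank(A − (-4)·I) = 1, so dim ker(A − (-4)·I) = n − 1 = 3

Summary:
  λ = -4: algebraic multiplicity = 4, geometric multiplicity = 3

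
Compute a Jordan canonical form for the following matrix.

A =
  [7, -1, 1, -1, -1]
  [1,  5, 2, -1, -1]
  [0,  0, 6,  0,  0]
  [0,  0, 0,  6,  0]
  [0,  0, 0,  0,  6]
J_3(6) ⊕ J_1(6) ⊕ J_1(6)

The characteristic polynomial is
  det(x·I − A) = x^5 - 30*x^4 + 360*x^3 - 2160*x^2 + 6480*x - 7776 = (x - 6)^5

Eigenvalues and multiplicities (the geometric multiplicity of λ is n − rank(A − λI), which equals the number of Jordan blocks for λ):
  λ = 6: algebraic multiplicity = 5, geometric multiplicity = 3

Determining the block sizes for each eigenvalue:
  λ = 6: with am = 5 and gm = 3, the partition is not yet determined (e.g. several partitions of 5 into 3 parts exist). Let N = A − (6)·I. Computing rank(N^1) = 2, rank(N^2) = 1, rank(N^3) = 0; the number of blocks of size ≥ j is rank(N^{j−1}) − rank(N^j), giving [3, 1, 1]. So we have 1 block(s) of size 3, 2 block(s) of size 1 → block sizes [3, 1, 1]

Assembling the blocks gives a Jordan form
J =
  [6, 1, 0, 0, 0]
  [0, 6, 1, 0, 0]
  [0, 0, 6, 0, 0]
  [0, 0, 0, 6, 0]
  [0, 0, 0, 0, 6]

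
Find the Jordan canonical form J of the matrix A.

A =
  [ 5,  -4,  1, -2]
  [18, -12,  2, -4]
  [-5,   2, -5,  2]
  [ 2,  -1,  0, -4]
J_2(-4) ⊕ J_2(-4)

The characteristic polynomial is
  det(x·I − A) = x^4 + 16*x^3 + 96*x^2 + 256*x + 256 = (x + 4)^4

Eigenvalues and multiplicities (the geometric multiplicity of λ is n − rank(A − λI), which equals the number of Jordan blocks for λ):
  λ = -4: algebraic multiplicity = 4, geometric multiplicity = 2

Determining the block sizes for each eigenvalue:
  λ = -4: with am = 4 and gm = 2, the partition is not yet determined (e.g. several partitions of 4 into 2 parts exist). Let N = A − (-4)·I. Computing rank(N^1) = 2, rank(N^2) = 0; the number of blocks of size ≥ j is rank(N^{j−1}) − rank(N^j), giving [2, 2]. So we have 2 block(s) of size 2 → block sizes [2, 2]

Assembling the blocks gives a Jordan form
J =
  [-4,  1,  0,  0]
  [ 0, -4,  0,  0]
  [ 0,  0, -4,  1]
  [ 0,  0,  0, -4]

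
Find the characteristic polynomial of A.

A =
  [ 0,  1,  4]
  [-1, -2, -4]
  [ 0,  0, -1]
x^3 + 3*x^2 + 3*x + 1

Expanding det(x·I − A) (e.g. by cofactor expansion or by noting that A is similar to its Jordan form J, which has the same characteristic polynomial as A) gives
  χ_A(x) = x^3 + 3*x^2 + 3*x + 1
which factors as (x + 1)^3. The eigenvalues (with algebraic multiplicities) are λ = -1 with multiplicity 3.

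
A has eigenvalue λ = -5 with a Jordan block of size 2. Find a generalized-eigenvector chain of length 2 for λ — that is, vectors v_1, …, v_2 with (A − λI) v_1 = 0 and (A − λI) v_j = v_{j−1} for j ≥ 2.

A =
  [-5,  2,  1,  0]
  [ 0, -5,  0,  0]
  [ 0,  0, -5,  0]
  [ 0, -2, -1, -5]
A Jordan chain for λ = -5 of length 2:
v_1 = (2, 0, 0, -2)ᵀ
v_2 = (0, 1, 0, 0)ᵀ

Let N = A − (-5)·I. We want v_2 with N^2 v_2 = 0 but N^1 v_2 ≠ 0; then v_{j-1} := N · v_j for j = 2, …, 2.

Pick v_2 = (0, 1, 0, 0)ᵀ.
Then v_1 = N · v_2 = (2, 0, 0, -2)ᵀ.

Sanity check: (A − (-5)·I) v_1 = (0, 0, 0, 0)ᵀ = 0. ✓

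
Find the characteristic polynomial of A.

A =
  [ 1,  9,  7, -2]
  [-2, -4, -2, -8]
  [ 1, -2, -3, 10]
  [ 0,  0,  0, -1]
x^4 + 7*x^3 + 18*x^2 + 20*x + 8

Expanding det(x·I − A) (e.g. by cofactor expansion or by noting that A is similar to its Jordan form J, which has the same characteristic polynomial as A) gives
  χ_A(x) = x^4 + 7*x^3 + 18*x^2 + 20*x + 8
which factors as (x + 1)*(x + 2)^3. The eigenvalues (with algebraic multiplicities) are λ = -2 with multiplicity 3, λ = -1 with multiplicity 1.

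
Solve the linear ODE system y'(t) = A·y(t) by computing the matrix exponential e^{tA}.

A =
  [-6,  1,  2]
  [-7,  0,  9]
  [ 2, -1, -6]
e^{tA} =
  [t^2*exp(-4*t)/2 - 2*t*exp(-4*t) + exp(-4*t), t*exp(-4*t), t^2*exp(-4*t)/2 + 2*t*exp(-4*t)]
  [2*t^2*exp(-4*t) - 7*t*exp(-4*t), 4*t*exp(-4*t) + exp(-4*t), 2*t^2*exp(-4*t) + 9*t*exp(-4*t)]
  [-t^2*exp(-4*t)/2 + 2*t*exp(-4*t), -t*exp(-4*t), -t^2*exp(-4*t)/2 - 2*t*exp(-4*t) + exp(-4*t)]

Strategy: write A = P · J · P⁻¹ where J is a Jordan canonical form, so e^{tA} = P · e^{tJ} · P⁻¹, and e^{tJ} can be computed block-by-block.

A has Jordan form
J =
  [-4,  1,  0]
  [ 0, -4,  1]
  [ 0,  0, -4]
(up to reordering of blocks).

Per-block formulas:
  For a 3×3 Jordan block J_3(-4): exp(t · J_3(-4)) = e^(-4t)·(I + t·N + (t^2/2)·N^2), where N is the 3×3 nilpotent shift.

After assembling e^{tJ} and conjugating by P, we get:

e^{tA} =
  [t^2*exp(-4*t)/2 - 2*t*exp(-4*t) + exp(-4*t), t*exp(-4*t), t^2*exp(-4*t)/2 + 2*t*exp(-4*t)]
  [2*t^2*exp(-4*t) - 7*t*exp(-4*t), 4*t*exp(-4*t) + exp(-4*t), 2*t^2*exp(-4*t) + 9*t*exp(-4*t)]
  [-t^2*exp(-4*t)/2 + 2*t*exp(-4*t), -t*exp(-4*t), -t^2*exp(-4*t)/2 - 2*t*exp(-4*t) + exp(-4*t)]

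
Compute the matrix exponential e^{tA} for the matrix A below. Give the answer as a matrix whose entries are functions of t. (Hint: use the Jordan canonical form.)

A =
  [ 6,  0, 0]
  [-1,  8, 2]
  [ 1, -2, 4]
e^{tA} =
  [exp(6*t), 0, 0]
  [-t*exp(6*t), 2*t*exp(6*t) + exp(6*t), 2*t*exp(6*t)]
  [t*exp(6*t), -2*t*exp(6*t), -2*t*exp(6*t) + exp(6*t)]

Strategy: write A = P · J · P⁻¹ where J is a Jordan canonical form, so e^{tA} = P · e^{tJ} · P⁻¹, and e^{tJ} can be computed block-by-block.

A has Jordan form
J =
  [6, 1, 0]
  [0, 6, 0]
  [0, 0, 6]
(up to reordering of blocks).

Per-block formulas:
  For a 2×2 Jordan block J_2(6): exp(t · J_2(6)) = e^(6t)·(I + t·N), where N is the 2×2 nilpotent shift.
  For a 1×1 block at λ = 6: exp(t · [6]) = [e^(6t)].

After assembling e^{tJ} and conjugating by P, we get:

e^{tA} =
  [exp(6*t), 0, 0]
  [-t*exp(6*t), 2*t*exp(6*t) + exp(6*t), 2*t*exp(6*t)]
  [t*exp(6*t), -2*t*exp(6*t), -2*t*exp(6*t) + exp(6*t)]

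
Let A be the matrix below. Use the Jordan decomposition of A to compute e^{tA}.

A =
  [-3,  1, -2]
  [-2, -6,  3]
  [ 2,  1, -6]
e^{tA} =
  [-t^2*exp(-5*t) + 2*t*exp(-5*t) + exp(-5*t), -t^2*exp(-5*t)/2 + t*exp(-5*t), t^2*exp(-5*t)/2 - 2*t*exp(-5*t)]
  [2*t^2*exp(-5*t) - 2*t*exp(-5*t), t^2*exp(-5*t) - t*exp(-5*t) + exp(-5*t), -t^2*exp(-5*t) + 3*t*exp(-5*t)]
  [2*t*exp(-5*t), t*exp(-5*t), -t*exp(-5*t) + exp(-5*t)]

Strategy: write A = P · J · P⁻¹ where J is a Jordan canonical form, so e^{tA} = P · e^{tJ} · P⁻¹, and e^{tJ} can be computed block-by-block.

A has Jordan form
J =
  [-5,  1,  0]
  [ 0, -5,  1]
  [ 0,  0, -5]
(up to reordering of blocks).

Per-block formulas:
  For a 3×3 Jordan block J_3(-5): exp(t · J_3(-5)) = e^(-5t)·(I + t·N + (t^2/2)·N^2), where N is the 3×3 nilpotent shift.

After assembling e^{tJ} and conjugating by P, we get:

e^{tA} =
  [-t^2*exp(-5*t) + 2*t*exp(-5*t) + exp(-5*t), -t^2*exp(-5*t)/2 + t*exp(-5*t), t^2*exp(-5*t)/2 - 2*t*exp(-5*t)]
  [2*t^2*exp(-5*t) - 2*t*exp(-5*t), t^2*exp(-5*t) - t*exp(-5*t) + exp(-5*t), -t^2*exp(-5*t) + 3*t*exp(-5*t)]
  [2*t*exp(-5*t), t*exp(-5*t), -t*exp(-5*t) + exp(-5*t)]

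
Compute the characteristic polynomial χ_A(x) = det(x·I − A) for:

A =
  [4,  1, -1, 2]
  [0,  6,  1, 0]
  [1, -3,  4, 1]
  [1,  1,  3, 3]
x^4 - 17*x^3 + 105*x^2 - 275*x + 250

Expanding det(x·I − A) (e.g. by cofactor expansion or by noting that A is similar to its Jordan form J, which has the same characteristic polynomial as A) gives
  χ_A(x) = x^4 - 17*x^3 + 105*x^2 - 275*x + 250
which factors as (x - 5)^3*(x - 2). The eigenvalues (with algebraic multiplicities) are λ = 2 with multiplicity 1, λ = 5 with multiplicity 3.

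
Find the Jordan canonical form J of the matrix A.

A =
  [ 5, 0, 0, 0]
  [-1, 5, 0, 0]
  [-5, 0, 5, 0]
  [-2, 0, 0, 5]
J_2(5) ⊕ J_1(5) ⊕ J_1(5)

The characteristic polynomial is
  det(x·I − A) = x^4 - 20*x^3 + 150*x^2 - 500*x + 625 = (x - 5)^4

Eigenvalues and multiplicities (the geometric multiplicity of λ is n − rank(A − λI), which equals the number of Jordan blocks for λ):
  λ = 5: algebraic multiplicity = 4, geometric multiplicity = 3

Determining the block sizes for each eigenvalue:
  λ = 5: 3 blocks summing to 4 forces exactly one block of size 2 and the rest size 1 → block sizes [2, 1, 1]

Assembling the blocks gives a Jordan form
J =
  [5, 1, 0, 0]
  [0, 5, 0, 0]
  [0, 0, 5, 0]
  [0, 0, 0, 5]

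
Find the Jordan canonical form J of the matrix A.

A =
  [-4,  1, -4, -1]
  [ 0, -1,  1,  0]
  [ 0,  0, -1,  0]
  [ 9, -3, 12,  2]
J_3(-1) ⊕ J_1(-1)

The characteristic polynomial is
  det(x·I − A) = x^4 + 4*x^3 + 6*x^2 + 4*x + 1 = (x + 1)^4

Eigenvalues and multiplicities (the geometric multiplicity of λ is n − rank(A − λI), which equals the number of Jordan blocks for λ):
  λ = -1: algebraic multiplicity = 4, geometric multiplicity = 2

Determining the block sizes for each eigenvalue:
  λ = -1: with am = 4 and gm = 2, the partition is not yet determined (e.g. several partitions of 4 into 2 parts exist). Let N = A − (-1)·I. Computing rank(N^1) = 2, rank(N^2) = 1, rank(N^3) = 0; the number of blocks of size ≥ j is rank(N^{j−1}) − rank(N^j), giving [2, 1, 1]. So we have 1 block(s) of size 3, 1 block(s) of size 1 → block sizes [3, 1]

Assembling the blocks gives a Jordan form
J =
  [-1,  1,  0,  0]
  [ 0, -1,  1,  0]
  [ 0,  0, -1,  0]
  [ 0,  0,  0, -1]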